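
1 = 1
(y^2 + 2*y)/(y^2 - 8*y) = (y + 2)/(y - 8)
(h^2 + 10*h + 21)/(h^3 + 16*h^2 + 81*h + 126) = 1/(h + 6)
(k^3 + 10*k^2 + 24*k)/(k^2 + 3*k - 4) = k*(k + 6)/(k - 1)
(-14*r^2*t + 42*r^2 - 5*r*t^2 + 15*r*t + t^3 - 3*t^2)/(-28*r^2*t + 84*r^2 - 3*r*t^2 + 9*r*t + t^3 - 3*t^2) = (2*r + t)/(4*r + t)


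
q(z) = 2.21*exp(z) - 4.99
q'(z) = 2.21*exp(z)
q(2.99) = 38.96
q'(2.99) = 43.95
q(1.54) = 5.32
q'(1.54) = 10.31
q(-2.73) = -4.85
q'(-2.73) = 0.14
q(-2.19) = -4.74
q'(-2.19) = 0.25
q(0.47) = -1.45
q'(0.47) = 3.54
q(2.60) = 24.76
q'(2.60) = 29.75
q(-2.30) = -4.77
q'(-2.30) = 0.22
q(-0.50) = -3.65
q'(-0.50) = 1.34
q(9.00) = 17902.83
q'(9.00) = 17907.82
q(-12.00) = -4.99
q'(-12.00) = 0.00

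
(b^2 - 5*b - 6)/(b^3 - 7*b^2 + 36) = (b + 1)/(b^2 - b - 6)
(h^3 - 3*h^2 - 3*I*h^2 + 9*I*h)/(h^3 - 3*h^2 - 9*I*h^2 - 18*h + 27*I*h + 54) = h/(h - 6*I)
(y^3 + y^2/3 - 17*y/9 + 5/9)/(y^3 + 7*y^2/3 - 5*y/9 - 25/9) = (3*y - 1)/(3*y + 5)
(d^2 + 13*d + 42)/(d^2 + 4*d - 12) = (d + 7)/(d - 2)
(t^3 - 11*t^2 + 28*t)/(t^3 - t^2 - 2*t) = (-t^2 + 11*t - 28)/(-t^2 + t + 2)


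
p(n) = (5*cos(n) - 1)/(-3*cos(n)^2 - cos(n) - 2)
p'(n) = (-6*sin(n)*cos(n) - sin(n))*(5*cos(n) - 1)/(-3*cos(n)^2 - cos(n) - 2)^2 - 5*sin(n)/(-3*cos(n)^2 - cos(n) - 2)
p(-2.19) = 1.61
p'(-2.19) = -0.34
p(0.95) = -0.53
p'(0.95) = 0.59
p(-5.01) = -0.18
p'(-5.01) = 1.68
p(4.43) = 1.22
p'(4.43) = -2.05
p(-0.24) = -0.66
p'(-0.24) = -0.02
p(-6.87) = -0.64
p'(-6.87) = -0.13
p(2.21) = 1.61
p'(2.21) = 0.27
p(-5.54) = -0.61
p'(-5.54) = 0.26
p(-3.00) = 1.51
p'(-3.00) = 0.09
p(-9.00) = 1.55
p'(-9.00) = 0.22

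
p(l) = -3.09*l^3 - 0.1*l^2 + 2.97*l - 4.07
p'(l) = -9.27*l^2 - 0.2*l + 2.97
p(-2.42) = 31.95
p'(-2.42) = -50.83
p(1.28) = -6.91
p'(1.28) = -12.47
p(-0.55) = -5.22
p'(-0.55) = 0.28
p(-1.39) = -0.09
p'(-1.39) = -14.66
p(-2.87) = 59.63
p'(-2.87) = -72.81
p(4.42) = -259.72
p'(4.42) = -179.02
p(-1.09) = -3.42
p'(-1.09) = -7.83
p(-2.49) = 35.62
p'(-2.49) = -54.01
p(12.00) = -5322.35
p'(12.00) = -1334.31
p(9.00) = -2238.05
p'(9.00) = -749.70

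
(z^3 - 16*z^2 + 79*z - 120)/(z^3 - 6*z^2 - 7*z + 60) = (z^2 - 11*z + 24)/(z^2 - z - 12)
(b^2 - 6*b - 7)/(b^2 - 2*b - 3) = (b - 7)/(b - 3)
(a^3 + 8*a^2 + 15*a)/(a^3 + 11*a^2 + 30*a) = (a + 3)/(a + 6)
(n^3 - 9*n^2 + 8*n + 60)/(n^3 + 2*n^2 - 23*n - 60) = (n^2 - 4*n - 12)/(n^2 + 7*n + 12)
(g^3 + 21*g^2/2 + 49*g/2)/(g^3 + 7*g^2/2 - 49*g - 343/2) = g/(g - 7)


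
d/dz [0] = 0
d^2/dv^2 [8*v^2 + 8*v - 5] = 16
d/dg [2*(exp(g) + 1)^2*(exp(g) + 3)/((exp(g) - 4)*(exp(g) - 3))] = 2*(exp(4*g) - 14*exp(3*g) - 6*exp(2*g) + 114*exp(g) + 105)*exp(g)/(exp(4*g) - 14*exp(3*g) + 73*exp(2*g) - 168*exp(g) + 144)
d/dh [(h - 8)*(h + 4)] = 2*h - 4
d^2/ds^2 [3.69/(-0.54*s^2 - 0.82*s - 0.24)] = (2.152008*s^2 + 3.267864*s - 3.69*(1.08*s + 0.82)*(2.16*s + 1.64) + 0.956448)/(0.54*s^2 + 0.82*s + 0.24)^3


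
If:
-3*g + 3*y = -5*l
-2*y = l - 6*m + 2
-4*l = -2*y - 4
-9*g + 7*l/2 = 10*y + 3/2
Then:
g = 19/27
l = 73/99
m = 167/594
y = -52/99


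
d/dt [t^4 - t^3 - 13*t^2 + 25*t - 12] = 4*t^3 - 3*t^2 - 26*t + 25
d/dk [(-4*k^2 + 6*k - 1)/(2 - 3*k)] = (12*k^2 - 16*k + 9)/(9*k^2 - 12*k + 4)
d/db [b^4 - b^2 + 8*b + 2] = 4*b^3 - 2*b + 8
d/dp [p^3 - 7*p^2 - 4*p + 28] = 3*p^2 - 14*p - 4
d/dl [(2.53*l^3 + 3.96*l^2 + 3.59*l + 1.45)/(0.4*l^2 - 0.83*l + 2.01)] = (1.012*l^4 - 4.1998*l^3 + 10.5331*l^2 + 14.7592*l + 8.4194)/(0.16*l^4 - 0.664*l^3 + 2.2969*l^2 - 3.3366*l + 4.0401)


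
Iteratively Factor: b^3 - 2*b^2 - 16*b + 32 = (b + 4)*(b^2 - 6*b + 8) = (b - 2)*(b + 4)*(b - 4)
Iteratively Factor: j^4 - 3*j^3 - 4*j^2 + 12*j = (j - 3)*(j^3 - 4*j) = (j - 3)*(j - 2)*(j^2 + 2*j) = (j - 3)*(j - 2)*(j + 2)*(j)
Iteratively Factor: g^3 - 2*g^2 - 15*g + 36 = (g + 4)*(g^2 - 6*g + 9) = (g - 3)*(g + 4)*(g - 3)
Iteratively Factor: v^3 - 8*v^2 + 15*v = (v)*(v^2 - 8*v + 15) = v*(v - 5)*(v - 3)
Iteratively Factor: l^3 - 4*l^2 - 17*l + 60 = (l + 4)*(l^2 - 8*l + 15) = (l - 3)*(l + 4)*(l - 5)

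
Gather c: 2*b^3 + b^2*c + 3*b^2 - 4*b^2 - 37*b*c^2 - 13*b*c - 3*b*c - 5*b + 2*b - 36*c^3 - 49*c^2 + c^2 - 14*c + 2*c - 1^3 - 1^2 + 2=2*b^3 - b^2 - 3*b - 36*c^3 + c^2*(-37*b - 48) + c*(b^2 - 16*b - 12)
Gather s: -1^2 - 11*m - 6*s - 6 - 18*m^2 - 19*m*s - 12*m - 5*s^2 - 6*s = -18*m^2 - 23*m - 5*s^2 + s*(-19*m - 12) - 7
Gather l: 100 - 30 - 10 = 60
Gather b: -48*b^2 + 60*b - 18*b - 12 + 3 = -48*b^2 + 42*b - 9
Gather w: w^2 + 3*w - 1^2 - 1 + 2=w^2 + 3*w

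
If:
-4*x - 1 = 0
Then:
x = -1/4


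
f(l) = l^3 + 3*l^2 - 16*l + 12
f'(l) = 3*l^2 + 6*l - 16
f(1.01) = -0.07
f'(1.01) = -6.88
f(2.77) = 11.95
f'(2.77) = 23.64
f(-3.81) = 61.20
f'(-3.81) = 4.69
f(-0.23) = 15.83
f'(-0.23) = -17.22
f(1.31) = -1.56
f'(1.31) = -2.99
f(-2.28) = 52.22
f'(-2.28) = -14.08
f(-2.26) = 51.94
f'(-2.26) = -14.24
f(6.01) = 241.28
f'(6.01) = 128.42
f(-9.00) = -330.00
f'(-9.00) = 173.00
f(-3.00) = 60.00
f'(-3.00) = -7.00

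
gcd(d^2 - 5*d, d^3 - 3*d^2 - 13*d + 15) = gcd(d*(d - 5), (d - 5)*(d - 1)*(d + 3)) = d - 5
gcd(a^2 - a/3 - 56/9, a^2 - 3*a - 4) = 1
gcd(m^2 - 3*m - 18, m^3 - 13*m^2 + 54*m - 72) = m - 6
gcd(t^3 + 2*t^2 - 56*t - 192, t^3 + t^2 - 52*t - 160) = t^2 - 4*t - 32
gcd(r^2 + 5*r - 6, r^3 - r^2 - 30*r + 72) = r + 6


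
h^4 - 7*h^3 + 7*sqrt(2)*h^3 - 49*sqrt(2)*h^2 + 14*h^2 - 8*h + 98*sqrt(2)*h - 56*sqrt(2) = (h - 4)*(h - 2)*(h - 1)*(h + 7*sqrt(2))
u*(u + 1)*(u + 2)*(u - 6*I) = u^4 + 3*u^3 - 6*I*u^3 + 2*u^2 - 18*I*u^2 - 12*I*u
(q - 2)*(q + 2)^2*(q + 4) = q^4 + 6*q^3 + 4*q^2 - 24*q - 32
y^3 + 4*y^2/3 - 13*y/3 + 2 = (y - 1)*(y - 2/3)*(y + 3)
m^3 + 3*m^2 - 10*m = m*(m - 2)*(m + 5)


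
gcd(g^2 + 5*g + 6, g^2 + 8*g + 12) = g + 2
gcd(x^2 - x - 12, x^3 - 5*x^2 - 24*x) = x + 3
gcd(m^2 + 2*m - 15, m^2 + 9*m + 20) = m + 5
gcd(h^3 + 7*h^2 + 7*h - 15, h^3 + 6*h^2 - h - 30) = h^2 + 8*h + 15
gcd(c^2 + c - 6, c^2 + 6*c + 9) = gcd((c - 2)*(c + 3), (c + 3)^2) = c + 3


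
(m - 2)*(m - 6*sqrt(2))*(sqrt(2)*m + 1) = sqrt(2)*m^3 - 11*m^2 - 2*sqrt(2)*m^2 - 6*sqrt(2)*m + 22*m + 12*sqrt(2)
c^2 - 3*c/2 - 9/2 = (c - 3)*(c + 3/2)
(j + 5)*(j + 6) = j^2 + 11*j + 30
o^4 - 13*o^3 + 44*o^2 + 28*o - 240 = (o - 6)*(o - 5)*(o - 4)*(o + 2)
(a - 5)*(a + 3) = a^2 - 2*a - 15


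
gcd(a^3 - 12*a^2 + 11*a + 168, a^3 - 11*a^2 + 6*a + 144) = a^2 - 5*a - 24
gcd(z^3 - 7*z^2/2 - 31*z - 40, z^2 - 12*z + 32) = z - 8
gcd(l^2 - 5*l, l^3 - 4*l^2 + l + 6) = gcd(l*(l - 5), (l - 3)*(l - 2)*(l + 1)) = 1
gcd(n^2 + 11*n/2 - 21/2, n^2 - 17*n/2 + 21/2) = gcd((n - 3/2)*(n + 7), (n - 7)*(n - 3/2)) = n - 3/2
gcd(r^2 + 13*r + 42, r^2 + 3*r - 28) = r + 7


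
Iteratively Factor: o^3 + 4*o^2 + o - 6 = (o + 3)*(o^2 + o - 2) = (o + 2)*(o + 3)*(o - 1)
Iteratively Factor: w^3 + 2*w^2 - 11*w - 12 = (w + 1)*(w^2 + w - 12) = (w + 1)*(w + 4)*(w - 3)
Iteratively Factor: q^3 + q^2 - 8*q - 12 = (q + 2)*(q^2 - q - 6) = (q + 2)^2*(q - 3)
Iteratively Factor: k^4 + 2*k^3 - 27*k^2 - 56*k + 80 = (k + 4)*(k^3 - 2*k^2 - 19*k + 20) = (k - 1)*(k + 4)*(k^2 - k - 20) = (k - 5)*(k - 1)*(k + 4)*(k + 4)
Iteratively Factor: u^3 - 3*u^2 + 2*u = (u)*(u^2 - 3*u + 2) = u*(u - 1)*(u - 2)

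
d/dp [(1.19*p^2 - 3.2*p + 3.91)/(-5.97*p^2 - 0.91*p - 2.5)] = (-20.1869*p^2 + 40.7354*p + 11.5581)/(35.6409*p^4 + 10.8654*p^3 + 30.6781*p^2 + 4.55*p + 6.25)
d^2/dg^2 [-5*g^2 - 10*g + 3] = -10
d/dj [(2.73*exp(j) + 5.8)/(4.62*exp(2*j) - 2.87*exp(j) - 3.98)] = (-12.6126*exp(2*j) - 53.592*exp(j) + 5.7806)*exp(j)/(21.3444*exp(4*j) - 26.5188*exp(3*j) - 28.5383*exp(2*j) + 22.8452*exp(j) + 15.8404)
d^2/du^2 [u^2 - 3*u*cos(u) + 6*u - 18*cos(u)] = 3*u*cos(u) + 6*sin(u) + 18*cos(u) + 2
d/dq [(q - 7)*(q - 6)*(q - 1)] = 3*q^2 - 28*q + 55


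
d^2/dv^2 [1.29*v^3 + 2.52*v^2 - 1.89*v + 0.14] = 7.74*v + 5.04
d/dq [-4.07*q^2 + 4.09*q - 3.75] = 4.09 - 8.14*q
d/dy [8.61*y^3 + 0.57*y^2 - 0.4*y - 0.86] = 25.83*y^2 + 1.14*y - 0.4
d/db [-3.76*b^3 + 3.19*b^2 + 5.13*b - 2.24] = -11.28*b^2 + 6.38*b + 5.13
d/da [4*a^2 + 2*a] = 8*a + 2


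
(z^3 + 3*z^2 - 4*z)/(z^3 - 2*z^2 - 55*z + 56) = z*(z + 4)/(z^2 - z - 56)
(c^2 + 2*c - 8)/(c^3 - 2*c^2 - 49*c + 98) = (c + 4)/(c^2 - 49)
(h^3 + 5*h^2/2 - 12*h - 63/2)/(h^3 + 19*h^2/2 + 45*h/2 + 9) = (2*h^2 - h - 21)/(2*h^2 + 13*h + 6)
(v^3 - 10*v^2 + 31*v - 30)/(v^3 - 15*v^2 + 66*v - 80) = (v - 3)/(v - 8)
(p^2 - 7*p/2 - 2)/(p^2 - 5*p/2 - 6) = (2*p + 1)/(2*p + 3)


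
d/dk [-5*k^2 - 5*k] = -10*k - 5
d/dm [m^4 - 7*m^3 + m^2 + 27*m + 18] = 4*m^3 - 21*m^2 + 2*m + 27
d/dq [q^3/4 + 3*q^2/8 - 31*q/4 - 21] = 3*q^2/4 + 3*q/4 - 31/4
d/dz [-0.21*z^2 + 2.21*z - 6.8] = 2.21 - 0.42*z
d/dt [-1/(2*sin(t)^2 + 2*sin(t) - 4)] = (2*sin(t) + 1)*cos(t)/(2*(sin(t)^2 + sin(t) - 2)^2)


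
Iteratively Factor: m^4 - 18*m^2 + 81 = (m - 3)*(m^3 + 3*m^2 - 9*m - 27) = (m - 3)^2*(m^2 + 6*m + 9) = (m - 3)^2*(m + 3)*(m + 3)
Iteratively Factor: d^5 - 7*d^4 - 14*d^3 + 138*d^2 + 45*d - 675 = (d - 5)*(d^4 - 2*d^3 - 24*d^2 + 18*d + 135) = (d - 5)*(d + 3)*(d^3 - 5*d^2 - 9*d + 45) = (d - 5)*(d - 3)*(d + 3)*(d^2 - 2*d - 15) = (d - 5)*(d - 3)*(d + 3)^2*(d - 5)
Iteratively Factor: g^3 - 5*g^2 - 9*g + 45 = (g + 3)*(g^2 - 8*g + 15) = (g - 3)*(g + 3)*(g - 5)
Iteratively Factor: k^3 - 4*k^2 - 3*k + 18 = (k - 3)*(k^2 - k - 6) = (k - 3)^2*(k + 2)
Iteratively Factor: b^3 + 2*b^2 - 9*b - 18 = (b + 2)*(b^2 - 9) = (b + 2)*(b + 3)*(b - 3)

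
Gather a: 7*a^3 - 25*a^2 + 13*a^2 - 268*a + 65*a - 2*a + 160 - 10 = 7*a^3 - 12*a^2 - 205*a + 150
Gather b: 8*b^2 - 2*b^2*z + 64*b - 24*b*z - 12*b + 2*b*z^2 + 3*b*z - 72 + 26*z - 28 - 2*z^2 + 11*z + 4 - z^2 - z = b^2*(8 - 2*z) + b*(2*z^2 - 21*z + 52) - 3*z^2 + 36*z - 96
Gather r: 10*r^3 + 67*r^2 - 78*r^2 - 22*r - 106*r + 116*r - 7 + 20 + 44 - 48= 10*r^3 - 11*r^2 - 12*r + 9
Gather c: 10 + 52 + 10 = 72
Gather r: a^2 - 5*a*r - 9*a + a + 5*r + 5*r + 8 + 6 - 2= a^2 - 8*a + r*(10 - 5*a) + 12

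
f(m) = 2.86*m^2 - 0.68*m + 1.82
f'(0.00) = -0.68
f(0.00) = 1.82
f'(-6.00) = -35.00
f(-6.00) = 108.86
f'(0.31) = 1.09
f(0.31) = 1.88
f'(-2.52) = -15.09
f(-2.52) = 21.70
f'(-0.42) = -3.08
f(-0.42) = 2.61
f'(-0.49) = -3.48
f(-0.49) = 2.84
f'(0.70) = 3.32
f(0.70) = 2.75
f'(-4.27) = -25.10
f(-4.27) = 56.87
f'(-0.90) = -5.83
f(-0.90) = 4.75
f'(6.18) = 34.67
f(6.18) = 106.85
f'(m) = 5.72*m - 0.68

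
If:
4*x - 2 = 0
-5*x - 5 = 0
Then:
No Solution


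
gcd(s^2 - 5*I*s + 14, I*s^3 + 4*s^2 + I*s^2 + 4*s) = 1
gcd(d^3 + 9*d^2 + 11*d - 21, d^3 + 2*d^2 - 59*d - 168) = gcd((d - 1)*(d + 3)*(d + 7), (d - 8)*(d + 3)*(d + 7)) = d^2 + 10*d + 21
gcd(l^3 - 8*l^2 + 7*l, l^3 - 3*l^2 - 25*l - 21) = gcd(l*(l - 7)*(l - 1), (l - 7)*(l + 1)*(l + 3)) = l - 7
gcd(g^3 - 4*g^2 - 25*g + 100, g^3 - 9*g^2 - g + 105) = g - 5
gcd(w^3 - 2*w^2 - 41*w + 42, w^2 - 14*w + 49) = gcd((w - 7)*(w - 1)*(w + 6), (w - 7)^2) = w - 7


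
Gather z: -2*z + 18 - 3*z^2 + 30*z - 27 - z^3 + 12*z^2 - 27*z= -z^3 + 9*z^2 + z - 9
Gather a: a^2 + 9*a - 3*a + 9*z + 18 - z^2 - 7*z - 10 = a^2 + 6*a - z^2 + 2*z + 8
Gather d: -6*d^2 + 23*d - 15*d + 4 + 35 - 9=-6*d^2 + 8*d + 30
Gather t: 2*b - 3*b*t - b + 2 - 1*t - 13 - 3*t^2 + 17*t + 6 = b - 3*t^2 + t*(16 - 3*b) - 5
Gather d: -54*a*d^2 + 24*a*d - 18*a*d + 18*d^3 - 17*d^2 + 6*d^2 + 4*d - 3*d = 18*d^3 + d^2*(-54*a - 11) + d*(6*a + 1)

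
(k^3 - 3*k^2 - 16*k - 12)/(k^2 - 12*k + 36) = (k^2 + 3*k + 2)/(k - 6)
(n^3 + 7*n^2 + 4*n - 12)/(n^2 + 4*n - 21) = (n^3 + 7*n^2 + 4*n - 12)/(n^2 + 4*n - 21)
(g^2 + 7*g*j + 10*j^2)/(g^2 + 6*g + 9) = (g^2 + 7*g*j + 10*j^2)/(g^2 + 6*g + 9)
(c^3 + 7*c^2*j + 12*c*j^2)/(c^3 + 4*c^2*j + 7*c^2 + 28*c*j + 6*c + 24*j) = c*(c + 3*j)/(c^2 + 7*c + 6)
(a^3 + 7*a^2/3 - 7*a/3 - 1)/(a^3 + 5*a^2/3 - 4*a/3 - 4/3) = (3*a^2 + 10*a + 3)/(3*a^2 + 8*a + 4)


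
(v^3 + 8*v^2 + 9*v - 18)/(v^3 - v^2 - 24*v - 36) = (v^2 + 5*v - 6)/(v^2 - 4*v - 12)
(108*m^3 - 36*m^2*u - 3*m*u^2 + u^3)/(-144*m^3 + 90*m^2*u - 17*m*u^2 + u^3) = (6*m + u)/(-8*m + u)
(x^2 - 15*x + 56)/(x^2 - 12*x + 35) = (x - 8)/(x - 5)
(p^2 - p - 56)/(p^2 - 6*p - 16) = (p + 7)/(p + 2)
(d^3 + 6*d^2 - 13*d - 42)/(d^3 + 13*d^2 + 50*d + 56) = (d - 3)/(d + 4)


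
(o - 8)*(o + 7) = o^2 - o - 56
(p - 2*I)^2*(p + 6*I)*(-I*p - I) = -I*p^4 + 2*p^3 - I*p^3 + 2*p^2 - 20*I*p^2 - 24*p - 20*I*p - 24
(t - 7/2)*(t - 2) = t^2 - 11*t/2 + 7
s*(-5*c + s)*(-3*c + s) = 15*c^2*s - 8*c*s^2 + s^3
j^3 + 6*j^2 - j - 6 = (j - 1)*(j + 1)*(j + 6)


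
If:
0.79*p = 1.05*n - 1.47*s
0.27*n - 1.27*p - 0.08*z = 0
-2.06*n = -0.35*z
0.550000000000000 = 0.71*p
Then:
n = -4.90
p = 0.77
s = -3.91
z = -28.83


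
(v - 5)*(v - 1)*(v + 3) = v^3 - 3*v^2 - 13*v + 15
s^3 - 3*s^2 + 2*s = s*(s - 2)*(s - 1)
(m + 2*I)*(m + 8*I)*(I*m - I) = I*m^3 - 10*m^2 - I*m^2 + 10*m - 16*I*m + 16*I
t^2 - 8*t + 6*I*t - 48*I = (t - 8)*(t + 6*I)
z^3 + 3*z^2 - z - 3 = (z - 1)*(z + 1)*(z + 3)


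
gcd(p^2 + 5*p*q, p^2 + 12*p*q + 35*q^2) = p + 5*q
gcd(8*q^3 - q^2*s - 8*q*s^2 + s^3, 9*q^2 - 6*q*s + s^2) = 1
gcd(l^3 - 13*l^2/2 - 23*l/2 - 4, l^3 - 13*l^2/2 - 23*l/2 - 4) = l^3 - 13*l^2/2 - 23*l/2 - 4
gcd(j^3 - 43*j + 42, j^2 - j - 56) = j + 7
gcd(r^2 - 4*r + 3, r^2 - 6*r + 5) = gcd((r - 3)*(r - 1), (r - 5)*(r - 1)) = r - 1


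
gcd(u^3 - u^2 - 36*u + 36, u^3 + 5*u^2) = 1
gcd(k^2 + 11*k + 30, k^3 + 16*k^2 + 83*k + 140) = k + 5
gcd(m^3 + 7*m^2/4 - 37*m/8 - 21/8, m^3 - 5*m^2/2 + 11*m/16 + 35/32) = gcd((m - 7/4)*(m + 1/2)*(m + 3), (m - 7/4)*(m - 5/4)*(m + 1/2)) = m^2 - 5*m/4 - 7/8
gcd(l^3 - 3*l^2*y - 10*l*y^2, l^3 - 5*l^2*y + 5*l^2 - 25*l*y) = -l^2 + 5*l*y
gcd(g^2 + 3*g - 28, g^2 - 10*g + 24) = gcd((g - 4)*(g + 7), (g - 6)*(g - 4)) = g - 4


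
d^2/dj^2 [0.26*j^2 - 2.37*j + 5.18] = 0.520000000000000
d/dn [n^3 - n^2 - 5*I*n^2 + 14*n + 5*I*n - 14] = 3*n^2 - 2*n - 10*I*n + 14 + 5*I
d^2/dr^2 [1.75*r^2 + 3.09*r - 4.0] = 3.50000000000000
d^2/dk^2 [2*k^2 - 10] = 4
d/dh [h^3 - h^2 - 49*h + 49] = 3*h^2 - 2*h - 49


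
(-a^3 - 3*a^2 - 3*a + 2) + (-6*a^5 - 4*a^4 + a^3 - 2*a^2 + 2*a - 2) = -6*a^5 - 4*a^4 - 5*a^2 - a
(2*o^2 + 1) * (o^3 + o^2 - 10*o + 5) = 2*o^5 + 2*o^4 - 19*o^3 + 11*o^2 - 10*o + 5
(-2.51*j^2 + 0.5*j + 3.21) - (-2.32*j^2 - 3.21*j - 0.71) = -0.19*j^2 + 3.71*j + 3.92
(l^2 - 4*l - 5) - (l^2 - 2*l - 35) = 30 - 2*l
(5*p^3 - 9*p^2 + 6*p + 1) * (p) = 5*p^4 - 9*p^3 + 6*p^2 + p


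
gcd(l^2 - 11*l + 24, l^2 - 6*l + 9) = l - 3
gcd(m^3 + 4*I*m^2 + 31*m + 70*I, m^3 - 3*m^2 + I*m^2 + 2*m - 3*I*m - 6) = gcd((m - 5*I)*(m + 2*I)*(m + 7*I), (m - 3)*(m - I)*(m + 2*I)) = m + 2*I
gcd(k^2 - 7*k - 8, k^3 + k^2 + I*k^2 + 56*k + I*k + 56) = k + 1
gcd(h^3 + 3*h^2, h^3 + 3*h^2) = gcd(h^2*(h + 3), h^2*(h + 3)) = h^3 + 3*h^2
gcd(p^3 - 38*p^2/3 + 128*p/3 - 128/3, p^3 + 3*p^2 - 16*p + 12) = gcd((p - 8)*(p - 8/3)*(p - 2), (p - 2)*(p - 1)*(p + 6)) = p - 2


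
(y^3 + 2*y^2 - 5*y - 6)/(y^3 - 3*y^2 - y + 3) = (y^2 + y - 6)/(y^2 - 4*y + 3)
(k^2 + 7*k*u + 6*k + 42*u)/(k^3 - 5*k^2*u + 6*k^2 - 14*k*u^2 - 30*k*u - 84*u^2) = (-k - 7*u)/(-k^2 + 5*k*u + 14*u^2)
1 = 1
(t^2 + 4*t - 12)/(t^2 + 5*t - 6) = (t - 2)/(t - 1)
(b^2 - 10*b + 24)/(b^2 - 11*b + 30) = (b - 4)/(b - 5)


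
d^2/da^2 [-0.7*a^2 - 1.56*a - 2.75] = -1.40000000000000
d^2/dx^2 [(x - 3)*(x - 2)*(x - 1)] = 6*x - 12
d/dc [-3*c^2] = -6*c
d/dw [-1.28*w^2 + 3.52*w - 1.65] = 3.52 - 2.56*w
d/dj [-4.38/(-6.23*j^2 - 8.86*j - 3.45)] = (-54.5748*j - 38.8068)/(6.23*j^2 + 8.86*j + 3.45)^2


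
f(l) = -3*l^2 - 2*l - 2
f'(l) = -6*l - 2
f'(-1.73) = 8.38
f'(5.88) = -37.28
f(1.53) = -12.08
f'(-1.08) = 4.48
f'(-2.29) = 11.74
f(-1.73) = -7.52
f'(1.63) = -11.78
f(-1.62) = -6.63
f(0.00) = -2.00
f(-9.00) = -227.00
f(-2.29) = -13.15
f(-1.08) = -3.34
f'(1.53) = -11.18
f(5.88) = -117.48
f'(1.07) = -8.42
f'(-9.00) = 52.00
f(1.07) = -7.57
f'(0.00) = -2.00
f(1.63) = -13.23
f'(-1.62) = 7.72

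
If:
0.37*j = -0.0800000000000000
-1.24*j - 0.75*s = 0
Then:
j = -0.22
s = 0.36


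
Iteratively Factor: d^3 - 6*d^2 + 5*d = (d - 5)*(d^2 - d) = d*(d - 5)*(d - 1)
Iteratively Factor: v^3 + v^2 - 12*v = (v + 4)*(v^2 - 3*v) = (v - 3)*(v + 4)*(v)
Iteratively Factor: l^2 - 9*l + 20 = (l - 5)*(l - 4)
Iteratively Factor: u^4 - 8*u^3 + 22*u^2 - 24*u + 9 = (u - 3)*(u^3 - 5*u^2 + 7*u - 3) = (u - 3)*(u - 1)*(u^2 - 4*u + 3) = (u - 3)*(u - 1)^2*(u - 3)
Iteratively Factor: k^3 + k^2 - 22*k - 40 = (k - 5)*(k^2 + 6*k + 8) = (k - 5)*(k + 2)*(k + 4)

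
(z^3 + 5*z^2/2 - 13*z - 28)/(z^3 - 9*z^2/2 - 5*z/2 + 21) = (z + 4)/(z - 3)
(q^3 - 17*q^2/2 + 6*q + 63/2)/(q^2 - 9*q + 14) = (2*q^2 - 3*q - 9)/(2*(q - 2))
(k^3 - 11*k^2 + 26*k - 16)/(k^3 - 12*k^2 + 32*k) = (k^2 - 3*k + 2)/(k*(k - 4))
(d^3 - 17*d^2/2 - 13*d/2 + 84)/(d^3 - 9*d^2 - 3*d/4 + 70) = 2*(d + 3)/(2*d + 5)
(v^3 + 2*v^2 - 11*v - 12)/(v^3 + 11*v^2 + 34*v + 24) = (v - 3)/(v + 6)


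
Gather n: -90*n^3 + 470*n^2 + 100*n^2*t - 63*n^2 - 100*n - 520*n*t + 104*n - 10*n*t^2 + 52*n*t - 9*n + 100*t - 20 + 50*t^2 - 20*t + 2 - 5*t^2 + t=-90*n^3 + n^2*(100*t + 407) + n*(-10*t^2 - 468*t - 5) + 45*t^2 + 81*t - 18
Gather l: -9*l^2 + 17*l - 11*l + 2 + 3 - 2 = -9*l^2 + 6*l + 3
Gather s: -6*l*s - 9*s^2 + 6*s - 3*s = -9*s^2 + s*(3 - 6*l)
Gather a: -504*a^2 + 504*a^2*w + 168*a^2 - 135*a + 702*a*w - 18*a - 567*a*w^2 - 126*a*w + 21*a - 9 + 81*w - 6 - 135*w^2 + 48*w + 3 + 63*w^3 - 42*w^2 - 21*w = a^2*(504*w - 336) + a*(-567*w^2 + 576*w - 132) + 63*w^3 - 177*w^2 + 108*w - 12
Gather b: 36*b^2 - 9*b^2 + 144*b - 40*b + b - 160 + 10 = 27*b^2 + 105*b - 150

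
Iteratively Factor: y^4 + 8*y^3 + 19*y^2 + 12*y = (y + 3)*(y^3 + 5*y^2 + 4*y) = (y + 1)*(y + 3)*(y^2 + 4*y) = (y + 1)*(y + 3)*(y + 4)*(y)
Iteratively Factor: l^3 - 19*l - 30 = (l + 3)*(l^2 - 3*l - 10) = (l - 5)*(l + 3)*(l + 2)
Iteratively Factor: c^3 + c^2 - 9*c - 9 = (c + 3)*(c^2 - 2*c - 3) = (c - 3)*(c + 3)*(c + 1)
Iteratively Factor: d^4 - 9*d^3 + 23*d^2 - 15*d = (d - 3)*(d^3 - 6*d^2 + 5*d) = (d - 3)*(d - 1)*(d^2 - 5*d) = d*(d - 3)*(d - 1)*(d - 5)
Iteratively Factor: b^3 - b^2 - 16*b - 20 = (b + 2)*(b^2 - 3*b - 10) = (b - 5)*(b + 2)*(b + 2)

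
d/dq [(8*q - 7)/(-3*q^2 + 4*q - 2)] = 6*(4*q^2 - 7*q + 2)/(9*q^4 - 24*q^3 + 28*q^2 - 16*q + 4)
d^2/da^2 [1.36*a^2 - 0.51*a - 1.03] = 2.72000000000000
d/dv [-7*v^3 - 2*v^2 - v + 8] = -21*v^2 - 4*v - 1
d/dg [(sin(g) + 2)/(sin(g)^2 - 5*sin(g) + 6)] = (-4*sin(g) + cos(g)^2 + 15)*cos(g)/(sin(g)^2 - 5*sin(g) + 6)^2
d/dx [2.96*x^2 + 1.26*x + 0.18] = 5.92*x + 1.26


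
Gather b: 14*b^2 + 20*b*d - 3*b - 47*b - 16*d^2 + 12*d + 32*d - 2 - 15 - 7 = 14*b^2 + b*(20*d - 50) - 16*d^2 + 44*d - 24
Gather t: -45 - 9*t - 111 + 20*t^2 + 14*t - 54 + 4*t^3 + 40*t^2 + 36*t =4*t^3 + 60*t^2 + 41*t - 210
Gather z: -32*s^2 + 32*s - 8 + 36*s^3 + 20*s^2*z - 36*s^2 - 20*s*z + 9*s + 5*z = 36*s^3 - 68*s^2 + 41*s + z*(20*s^2 - 20*s + 5) - 8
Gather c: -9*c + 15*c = 6*c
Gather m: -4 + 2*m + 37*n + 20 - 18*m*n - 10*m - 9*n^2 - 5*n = m*(-18*n - 8) - 9*n^2 + 32*n + 16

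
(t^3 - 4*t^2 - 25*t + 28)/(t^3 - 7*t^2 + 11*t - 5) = (t^2 - 3*t - 28)/(t^2 - 6*t + 5)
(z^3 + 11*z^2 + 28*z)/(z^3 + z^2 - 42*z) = (z + 4)/(z - 6)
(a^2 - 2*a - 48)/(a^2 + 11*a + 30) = (a - 8)/(a + 5)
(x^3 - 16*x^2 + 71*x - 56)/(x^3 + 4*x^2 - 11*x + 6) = (x^2 - 15*x + 56)/(x^2 + 5*x - 6)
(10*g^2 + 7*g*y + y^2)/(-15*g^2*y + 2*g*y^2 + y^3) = (2*g + y)/(y*(-3*g + y))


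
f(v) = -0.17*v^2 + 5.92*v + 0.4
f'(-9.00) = 8.98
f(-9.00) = -66.65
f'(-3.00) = 6.94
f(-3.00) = -18.89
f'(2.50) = 5.07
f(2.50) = 14.14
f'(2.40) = 5.10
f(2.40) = 13.63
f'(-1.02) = 6.27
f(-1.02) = -5.82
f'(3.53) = 4.72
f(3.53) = 19.18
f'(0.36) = 5.80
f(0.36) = 2.51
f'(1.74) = 5.33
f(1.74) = 10.19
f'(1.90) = 5.27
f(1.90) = 11.03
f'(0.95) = 5.60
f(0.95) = 5.87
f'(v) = 5.92 - 0.34*v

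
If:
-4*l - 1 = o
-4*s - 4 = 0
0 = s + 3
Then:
No Solution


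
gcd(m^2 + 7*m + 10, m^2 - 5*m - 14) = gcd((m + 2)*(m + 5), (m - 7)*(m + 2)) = m + 2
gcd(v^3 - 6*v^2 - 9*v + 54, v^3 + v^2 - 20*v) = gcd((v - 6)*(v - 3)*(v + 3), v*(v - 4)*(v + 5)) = 1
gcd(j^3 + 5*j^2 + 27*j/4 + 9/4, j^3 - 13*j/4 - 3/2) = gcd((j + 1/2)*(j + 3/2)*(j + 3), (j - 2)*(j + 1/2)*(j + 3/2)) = j^2 + 2*j + 3/4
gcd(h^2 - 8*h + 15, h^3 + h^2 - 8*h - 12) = h - 3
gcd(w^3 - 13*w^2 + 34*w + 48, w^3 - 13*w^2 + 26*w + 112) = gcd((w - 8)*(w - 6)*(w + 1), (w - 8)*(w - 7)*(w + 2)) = w - 8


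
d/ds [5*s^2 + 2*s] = 10*s + 2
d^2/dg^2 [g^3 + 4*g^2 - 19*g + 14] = 6*g + 8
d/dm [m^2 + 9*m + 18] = 2*m + 9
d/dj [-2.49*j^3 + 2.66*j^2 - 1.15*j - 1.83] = -7.47*j^2 + 5.32*j - 1.15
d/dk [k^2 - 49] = 2*k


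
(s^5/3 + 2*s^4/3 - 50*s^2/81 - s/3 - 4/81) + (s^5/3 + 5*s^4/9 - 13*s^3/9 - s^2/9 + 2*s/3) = 2*s^5/3 + 11*s^4/9 - 13*s^3/9 - 59*s^2/81 + s/3 - 4/81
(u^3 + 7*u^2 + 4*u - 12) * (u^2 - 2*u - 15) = u^5 + 5*u^4 - 25*u^3 - 125*u^2 - 36*u + 180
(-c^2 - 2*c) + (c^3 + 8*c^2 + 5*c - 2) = c^3 + 7*c^2 + 3*c - 2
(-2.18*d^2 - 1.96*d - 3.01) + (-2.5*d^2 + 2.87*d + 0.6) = -4.68*d^2 + 0.91*d - 2.41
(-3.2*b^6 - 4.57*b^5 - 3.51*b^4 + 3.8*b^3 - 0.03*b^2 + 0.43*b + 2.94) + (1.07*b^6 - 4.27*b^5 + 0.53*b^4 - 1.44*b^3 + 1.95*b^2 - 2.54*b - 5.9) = -2.13*b^6 - 8.84*b^5 - 2.98*b^4 + 2.36*b^3 + 1.92*b^2 - 2.11*b - 2.96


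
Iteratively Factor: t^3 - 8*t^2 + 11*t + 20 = (t + 1)*(t^2 - 9*t + 20) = (t - 4)*(t + 1)*(t - 5)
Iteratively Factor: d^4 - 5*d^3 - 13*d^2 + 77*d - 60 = (d - 5)*(d^3 - 13*d + 12) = (d - 5)*(d - 1)*(d^2 + d - 12) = (d - 5)*(d - 1)*(d + 4)*(d - 3)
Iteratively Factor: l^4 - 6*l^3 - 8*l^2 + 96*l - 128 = (l - 4)*(l^3 - 2*l^2 - 16*l + 32) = (l - 4)*(l + 4)*(l^2 - 6*l + 8) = (l - 4)*(l - 2)*(l + 4)*(l - 4)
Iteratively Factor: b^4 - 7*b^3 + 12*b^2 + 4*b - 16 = (b - 2)*(b^3 - 5*b^2 + 2*b + 8) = (b - 4)*(b - 2)*(b^2 - b - 2) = (b - 4)*(b - 2)*(b + 1)*(b - 2)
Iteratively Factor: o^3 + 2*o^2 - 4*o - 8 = (o + 2)*(o^2 - 4) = (o + 2)^2*(o - 2)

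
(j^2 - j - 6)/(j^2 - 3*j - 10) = (j - 3)/(j - 5)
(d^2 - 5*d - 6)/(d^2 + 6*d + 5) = (d - 6)/(d + 5)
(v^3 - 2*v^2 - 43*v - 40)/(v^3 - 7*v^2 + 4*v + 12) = (v^2 - 3*v - 40)/(v^2 - 8*v + 12)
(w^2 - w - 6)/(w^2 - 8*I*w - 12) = (-w^2 + w + 6)/(-w^2 + 8*I*w + 12)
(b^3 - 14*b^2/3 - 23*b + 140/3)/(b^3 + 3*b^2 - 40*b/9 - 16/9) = 3*(3*b^2 - 26*b + 35)/(9*b^2 - 9*b - 4)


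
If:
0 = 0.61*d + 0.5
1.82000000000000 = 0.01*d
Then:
No Solution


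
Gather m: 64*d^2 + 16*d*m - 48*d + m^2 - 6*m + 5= 64*d^2 - 48*d + m^2 + m*(16*d - 6) + 5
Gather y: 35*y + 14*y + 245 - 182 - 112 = 49*y - 49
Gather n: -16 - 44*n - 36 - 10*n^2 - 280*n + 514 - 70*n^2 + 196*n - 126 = -80*n^2 - 128*n + 336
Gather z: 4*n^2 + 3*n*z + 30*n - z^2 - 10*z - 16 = 4*n^2 + 30*n - z^2 + z*(3*n - 10) - 16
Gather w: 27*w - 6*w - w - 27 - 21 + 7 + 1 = 20*w - 40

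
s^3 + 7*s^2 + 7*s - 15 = (s - 1)*(s + 3)*(s + 5)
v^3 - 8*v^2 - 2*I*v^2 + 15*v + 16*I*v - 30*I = (v - 5)*(v - 3)*(v - 2*I)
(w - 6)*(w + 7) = w^2 + w - 42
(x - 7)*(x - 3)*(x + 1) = x^3 - 9*x^2 + 11*x + 21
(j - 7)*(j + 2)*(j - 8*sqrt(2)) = j^3 - 8*sqrt(2)*j^2 - 5*j^2 - 14*j + 40*sqrt(2)*j + 112*sqrt(2)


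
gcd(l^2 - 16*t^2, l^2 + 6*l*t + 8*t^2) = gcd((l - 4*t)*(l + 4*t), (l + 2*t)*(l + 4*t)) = l + 4*t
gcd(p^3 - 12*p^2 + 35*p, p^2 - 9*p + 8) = 1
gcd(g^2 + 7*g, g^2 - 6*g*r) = g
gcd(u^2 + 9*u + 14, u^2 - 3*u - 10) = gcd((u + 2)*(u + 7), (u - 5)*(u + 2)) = u + 2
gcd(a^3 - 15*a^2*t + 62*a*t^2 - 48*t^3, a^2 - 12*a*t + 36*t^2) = -a + 6*t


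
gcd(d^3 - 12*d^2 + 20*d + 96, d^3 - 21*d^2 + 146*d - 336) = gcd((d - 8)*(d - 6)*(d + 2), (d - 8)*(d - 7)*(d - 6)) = d^2 - 14*d + 48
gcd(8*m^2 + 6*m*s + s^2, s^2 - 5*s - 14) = 1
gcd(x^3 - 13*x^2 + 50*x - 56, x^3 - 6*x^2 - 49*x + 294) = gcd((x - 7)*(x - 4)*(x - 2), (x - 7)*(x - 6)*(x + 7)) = x - 7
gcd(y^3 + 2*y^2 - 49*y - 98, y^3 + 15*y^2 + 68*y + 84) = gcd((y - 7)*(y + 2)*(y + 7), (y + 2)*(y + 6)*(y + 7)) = y^2 + 9*y + 14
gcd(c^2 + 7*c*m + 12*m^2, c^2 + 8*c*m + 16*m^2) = c + 4*m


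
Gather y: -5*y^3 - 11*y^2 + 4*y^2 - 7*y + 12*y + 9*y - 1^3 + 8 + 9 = -5*y^3 - 7*y^2 + 14*y + 16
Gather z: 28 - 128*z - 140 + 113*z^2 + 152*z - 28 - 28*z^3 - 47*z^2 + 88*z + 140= -28*z^3 + 66*z^2 + 112*z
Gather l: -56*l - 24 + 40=16 - 56*l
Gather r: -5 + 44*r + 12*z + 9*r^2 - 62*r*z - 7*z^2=9*r^2 + r*(44 - 62*z) - 7*z^2 + 12*z - 5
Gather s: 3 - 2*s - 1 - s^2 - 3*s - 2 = -s^2 - 5*s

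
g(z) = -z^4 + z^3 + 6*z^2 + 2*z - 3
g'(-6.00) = 902.00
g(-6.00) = -1311.00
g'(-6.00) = 902.00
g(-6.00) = -1311.00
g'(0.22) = 4.74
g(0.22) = -2.26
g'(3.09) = -50.29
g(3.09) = -1.19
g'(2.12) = 2.81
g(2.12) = 17.53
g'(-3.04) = 105.62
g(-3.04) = -67.13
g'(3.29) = -68.49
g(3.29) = -13.03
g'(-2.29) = 38.29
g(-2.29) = -15.62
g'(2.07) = 4.22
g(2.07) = 17.36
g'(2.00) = 6.00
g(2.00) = 17.00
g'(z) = -4*z^3 + 3*z^2 + 12*z + 2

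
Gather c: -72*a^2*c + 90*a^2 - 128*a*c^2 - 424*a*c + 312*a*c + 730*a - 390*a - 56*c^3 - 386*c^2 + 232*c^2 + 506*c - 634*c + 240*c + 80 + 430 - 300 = 90*a^2 + 340*a - 56*c^3 + c^2*(-128*a - 154) + c*(-72*a^2 - 112*a + 112) + 210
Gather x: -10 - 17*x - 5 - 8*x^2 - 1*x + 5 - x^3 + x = -x^3 - 8*x^2 - 17*x - 10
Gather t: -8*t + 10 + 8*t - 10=0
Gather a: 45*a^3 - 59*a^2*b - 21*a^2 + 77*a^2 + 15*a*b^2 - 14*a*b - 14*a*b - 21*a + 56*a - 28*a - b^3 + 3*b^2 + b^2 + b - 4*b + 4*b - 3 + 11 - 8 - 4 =45*a^3 + a^2*(56 - 59*b) + a*(15*b^2 - 28*b + 7) - b^3 + 4*b^2 + b - 4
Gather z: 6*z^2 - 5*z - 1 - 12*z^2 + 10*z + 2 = -6*z^2 + 5*z + 1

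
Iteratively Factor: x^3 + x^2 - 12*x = (x + 4)*(x^2 - 3*x) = (x - 3)*(x + 4)*(x)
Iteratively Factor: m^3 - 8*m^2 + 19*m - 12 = (m - 3)*(m^2 - 5*m + 4) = (m - 3)*(m - 1)*(m - 4)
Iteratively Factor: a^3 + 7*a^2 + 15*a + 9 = (a + 3)*(a^2 + 4*a + 3) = (a + 3)^2*(a + 1)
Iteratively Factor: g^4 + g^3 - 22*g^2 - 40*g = (g - 5)*(g^3 + 6*g^2 + 8*g) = (g - 5)*(g + 4)*(g^2 + 2*g) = (g - 5)*(g + 2)*(g + 4)*(g)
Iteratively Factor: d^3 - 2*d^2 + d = (d - 1)*(d^2 - d) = d*(d - 1)*(d - 1)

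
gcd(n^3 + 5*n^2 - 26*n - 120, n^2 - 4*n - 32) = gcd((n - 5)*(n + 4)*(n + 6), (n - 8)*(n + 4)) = n + 4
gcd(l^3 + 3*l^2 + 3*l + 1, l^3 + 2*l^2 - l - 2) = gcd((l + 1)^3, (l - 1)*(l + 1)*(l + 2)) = l + 1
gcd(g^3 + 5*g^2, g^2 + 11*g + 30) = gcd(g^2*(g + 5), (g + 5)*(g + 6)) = g + 5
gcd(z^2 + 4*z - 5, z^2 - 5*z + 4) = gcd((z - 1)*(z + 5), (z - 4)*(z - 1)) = z - 1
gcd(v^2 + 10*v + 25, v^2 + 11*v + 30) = v + 5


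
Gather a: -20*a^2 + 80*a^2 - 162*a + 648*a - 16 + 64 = 60*a^2 + 486*a + 48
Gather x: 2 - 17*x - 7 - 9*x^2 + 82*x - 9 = -9*x^2 + 65*x - 14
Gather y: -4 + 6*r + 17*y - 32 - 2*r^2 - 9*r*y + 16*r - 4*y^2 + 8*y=-2*r^2 + 22*r - 4*y^2 + y*(25 - 9*r) - 36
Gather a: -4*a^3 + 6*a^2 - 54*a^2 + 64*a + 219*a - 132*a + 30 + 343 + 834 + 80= -4*a^3 - 48*a^2 + 151*a + 1287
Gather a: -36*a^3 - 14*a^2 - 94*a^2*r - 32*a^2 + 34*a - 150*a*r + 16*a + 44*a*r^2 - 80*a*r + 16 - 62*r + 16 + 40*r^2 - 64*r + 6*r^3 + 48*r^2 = -36*a^3 + a^2*(-94*r - 46) + a*(44*r^2 - 230*r + 50) + 6*r^3 + 88*r^2 - 126*r + 32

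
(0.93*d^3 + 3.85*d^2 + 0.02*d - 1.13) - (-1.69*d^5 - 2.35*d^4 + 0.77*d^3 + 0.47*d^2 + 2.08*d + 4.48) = 1.69*d^5 + 2.35*d^4 + 0.16*d^3 + 3.38*d^2 - 2.06*d - 5.61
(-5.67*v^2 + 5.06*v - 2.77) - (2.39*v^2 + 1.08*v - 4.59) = -8.06*v^2 + 3.98*v + 1.82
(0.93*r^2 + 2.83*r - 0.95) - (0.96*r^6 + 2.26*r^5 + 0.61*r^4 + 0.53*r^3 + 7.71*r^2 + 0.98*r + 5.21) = -0.96*r^6 - 2.26*r^5 - 0.61*r^4 - 0.53*r^3 - 6.78*r^2 + 1.85*r - 6.16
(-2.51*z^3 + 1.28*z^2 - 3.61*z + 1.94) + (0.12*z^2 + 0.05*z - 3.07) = -2.51*z^3 + 1.4*z^2 - 3.56*z - 1.13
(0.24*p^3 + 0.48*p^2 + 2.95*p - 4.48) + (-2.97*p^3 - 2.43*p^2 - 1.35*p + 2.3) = -2.73*p^3 - 1.95*p^2 + 1.6*p - 2.18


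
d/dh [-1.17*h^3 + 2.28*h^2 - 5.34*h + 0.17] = -3.51*h^2 + 4.56*h - 5.34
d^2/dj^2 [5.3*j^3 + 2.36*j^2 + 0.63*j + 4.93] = 31.8*j + 4.72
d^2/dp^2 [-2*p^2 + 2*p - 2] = -4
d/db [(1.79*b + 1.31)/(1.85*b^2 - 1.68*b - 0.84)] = (-3.3115*b^2 - 4.847*b + 0.6972)/(3.4225*b^4 - 6.216*b^3 - 0.285600000000001*b^2 + 2.8224*b + 0.7056)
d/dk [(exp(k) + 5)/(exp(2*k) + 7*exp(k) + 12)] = (-(exp(k) + 5)*(2*exp(k) + 7) + exp(2*k) + 7*exp(k) + 12)*exp(k)/(exp(2*k) + 7*exp(k) + 12)^2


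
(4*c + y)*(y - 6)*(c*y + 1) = 4*c^2*y^2 - 24*c^2*y + c*y^3 - 6*c*y^2 + 4*c*y - 24*c + y^2 - 6*y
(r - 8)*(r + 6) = r^2 - 2*r - 48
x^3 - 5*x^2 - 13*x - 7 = (x - 7)*(x + 1)^2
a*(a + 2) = a^2 + 2*a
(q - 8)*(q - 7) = q^2 - 15*q + 56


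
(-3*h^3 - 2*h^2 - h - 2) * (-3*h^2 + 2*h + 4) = 9*h^5 - 13*h^3 - 4*h^2 - 8*h - 8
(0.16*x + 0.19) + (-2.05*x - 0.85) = -1.89*x - 0.66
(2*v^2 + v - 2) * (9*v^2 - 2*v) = 18*v^4 + 5*v^3 - 20*v^2 + 4*v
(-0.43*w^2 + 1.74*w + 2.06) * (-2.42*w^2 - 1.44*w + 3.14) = 1.0406*w^4 - 3.5916*w^3 - 8.841*w^2 + 2.4972*w + 6.4684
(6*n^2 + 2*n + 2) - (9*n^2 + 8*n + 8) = -3*n^2 - 6*n - 6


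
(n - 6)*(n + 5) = n^2 - n - 30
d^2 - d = d*(d - 1)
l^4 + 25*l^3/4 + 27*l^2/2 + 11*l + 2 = (l + 1/4)*(l + 2)^3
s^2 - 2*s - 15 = (s - 5)*(s + 3)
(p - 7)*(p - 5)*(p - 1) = p^3 - 13*p^2 + 47*p - 35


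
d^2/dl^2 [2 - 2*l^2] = -4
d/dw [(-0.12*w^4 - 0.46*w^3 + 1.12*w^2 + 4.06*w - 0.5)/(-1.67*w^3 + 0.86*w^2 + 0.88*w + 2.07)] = (0.2004*w^6 - 0.2064*w^5 + 1.158*w^4 + 11.7572*w^3 - 7.8676*w^2 + 5.4968*w + 8.8442)/(2.7889*w^6 - 2.8724*w^5 - 2.1996*w^4 - 5.4002*w^3 + 4.3348*w^2 + 3.6432*w + 4.2849)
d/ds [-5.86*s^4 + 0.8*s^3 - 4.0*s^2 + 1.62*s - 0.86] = -23.44*s^3 + 2.4*s^2 - 8.0*s + 1.62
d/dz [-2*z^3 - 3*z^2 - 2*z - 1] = -6*z^2 - 6*z - 2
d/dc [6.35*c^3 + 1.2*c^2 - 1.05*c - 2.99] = 19.05*c^2 + 2.4*c - 1.05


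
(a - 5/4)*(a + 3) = a^2 + 7*a/4 - 15/4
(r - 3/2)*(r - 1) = r^2 - 5*r/2 + 3/2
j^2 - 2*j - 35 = (j - 7)*(j + 5)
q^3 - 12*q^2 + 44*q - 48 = (q - 6)*(q - 4)*(q - 2)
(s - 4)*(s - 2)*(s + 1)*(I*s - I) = I*s^4 - 6*I*s^3 + 7*I*s^2 + 6*I*s - 8*I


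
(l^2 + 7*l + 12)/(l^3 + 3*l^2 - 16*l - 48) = 1/(l - 4)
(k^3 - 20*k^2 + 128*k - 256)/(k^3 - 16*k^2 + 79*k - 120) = (k^2 - 12*k + 32)/(k^2 - 8*k + 15)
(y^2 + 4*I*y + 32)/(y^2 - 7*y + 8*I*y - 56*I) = (y - 4*I)/(y - 7)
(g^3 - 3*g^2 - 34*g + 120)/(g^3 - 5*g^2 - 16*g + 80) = (g + 6)/(g + 4)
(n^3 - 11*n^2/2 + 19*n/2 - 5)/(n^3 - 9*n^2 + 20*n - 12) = (n - 5/2)/(n - 6)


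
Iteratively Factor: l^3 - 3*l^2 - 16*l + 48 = (l + 4)*(l^2 - 7*l + 12) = (l - 4)*(l + 4)*(l - 3)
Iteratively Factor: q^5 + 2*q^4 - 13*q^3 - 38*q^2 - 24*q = (q - 4)*(q^4 + 6*q^3 + 11*q^2 + 6*q) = (q - 4)*(q + 3)*(q^3 + 3*q^2 + 2*q) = (q - 4)*(q + 2)*(q + 3)*(q^2 + q) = q*(q - 4)*(q + 2)*(q + 3)*(q + 1)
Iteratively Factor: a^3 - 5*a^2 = (a)*(a^2 - 5*a) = a*(a - 5)*(a)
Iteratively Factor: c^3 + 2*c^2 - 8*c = (c - 2)*(c^2 + 4*c) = c*(c - 2)*(c + 4)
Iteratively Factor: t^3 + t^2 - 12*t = (t - 3)*(t^2 + 4*t) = t*(t - 3)*(t + 4)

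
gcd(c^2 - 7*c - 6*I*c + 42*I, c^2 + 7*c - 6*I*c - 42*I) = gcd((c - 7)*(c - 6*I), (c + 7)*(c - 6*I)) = c - 6*I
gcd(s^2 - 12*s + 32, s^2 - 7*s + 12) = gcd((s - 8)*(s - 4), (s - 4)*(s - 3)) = s - 4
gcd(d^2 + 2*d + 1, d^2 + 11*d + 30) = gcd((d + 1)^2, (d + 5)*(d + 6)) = 1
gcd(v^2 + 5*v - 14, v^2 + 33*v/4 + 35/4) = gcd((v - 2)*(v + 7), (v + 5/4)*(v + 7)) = v + 7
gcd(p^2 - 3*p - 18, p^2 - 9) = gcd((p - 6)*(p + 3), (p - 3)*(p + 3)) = p + 3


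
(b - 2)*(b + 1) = b^2 - b - 2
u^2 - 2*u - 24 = (u - 6)*(u + 4)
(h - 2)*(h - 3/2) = h^2 - 7*h/2 + 3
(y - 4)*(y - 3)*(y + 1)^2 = y^4 - 5*y^3 - y^2 + 17*y + 12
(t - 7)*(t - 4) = t^2 - 11*t + 28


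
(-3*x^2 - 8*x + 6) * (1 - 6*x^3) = 18*x^5 + 48*x^4 - 36*x^3 - 3*x^2 - 8*x + 6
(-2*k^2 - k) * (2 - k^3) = 2*k^5 + k^4 - 4*k^2 - 2*k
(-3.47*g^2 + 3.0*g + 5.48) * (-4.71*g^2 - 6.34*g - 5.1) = 16.3437*g^4 + 7.8698*g^3 - 27.1338*g^2 - 50.0432*g - 27.948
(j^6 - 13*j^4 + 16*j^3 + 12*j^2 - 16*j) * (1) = j^6 - 13*j^4 + 16*j^3 + 12*j^2 - 16*j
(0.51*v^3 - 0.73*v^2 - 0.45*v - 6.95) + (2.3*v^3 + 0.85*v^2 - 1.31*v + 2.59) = 2.81*v^3 + 0.12*v^2 - 1.76*v - 4.36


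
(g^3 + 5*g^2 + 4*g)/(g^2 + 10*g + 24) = g*(g + 1)/(g + 6)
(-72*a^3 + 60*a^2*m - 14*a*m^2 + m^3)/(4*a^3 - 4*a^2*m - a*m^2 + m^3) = (-36*a^2 + 12*a*m - m^2)/(2*a^2 - a*m - m^2)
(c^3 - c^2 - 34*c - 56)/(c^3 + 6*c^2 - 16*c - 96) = (c^2 - 5*c - 14)/(c^2 + 2*c - 24)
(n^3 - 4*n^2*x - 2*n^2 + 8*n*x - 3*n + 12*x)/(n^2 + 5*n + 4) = (n^2 - 4*n*x - 3*n + 12*x)/(n + 4)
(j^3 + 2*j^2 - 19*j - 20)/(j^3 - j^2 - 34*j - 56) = (-j^3 - 2*j^2 + 19*j + 20)/(-j^3 + j^2 + 34*j + 56)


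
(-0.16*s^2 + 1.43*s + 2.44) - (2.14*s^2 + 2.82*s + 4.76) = -2.3*s^2 - 1.39*s - 2.32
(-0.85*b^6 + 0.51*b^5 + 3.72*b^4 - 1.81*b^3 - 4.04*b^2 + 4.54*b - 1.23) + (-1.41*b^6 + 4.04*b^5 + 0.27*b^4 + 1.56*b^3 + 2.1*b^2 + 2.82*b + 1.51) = -2.26*b^6 + 4.55*b^5 + 3.99*b^4 - 0.25*b^3 - 1.94*b^2 + 7.36*b + 0.28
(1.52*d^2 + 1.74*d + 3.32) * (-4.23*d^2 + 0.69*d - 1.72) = -6.4296*d^4 - 6.3114*d^3 - 15.4574*d^2 - 0.702*d - 5.7104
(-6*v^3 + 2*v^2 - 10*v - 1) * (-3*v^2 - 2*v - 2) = 18*v^5 + 6*v^4 + 38*v^3 + 19*v^2 + 22*v + 2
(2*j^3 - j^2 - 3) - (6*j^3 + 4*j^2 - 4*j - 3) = -4*j^3 - 5*j^2 + 4*j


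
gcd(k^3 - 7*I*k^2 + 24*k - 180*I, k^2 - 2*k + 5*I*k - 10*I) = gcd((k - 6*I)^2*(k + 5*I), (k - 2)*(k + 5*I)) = k + 5*I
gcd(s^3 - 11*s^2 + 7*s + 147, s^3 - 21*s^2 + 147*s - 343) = s^2 - 14*s + 49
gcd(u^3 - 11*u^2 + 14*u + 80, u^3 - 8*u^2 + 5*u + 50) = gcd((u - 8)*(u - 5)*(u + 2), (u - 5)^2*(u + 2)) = u^2 - 3*u - 10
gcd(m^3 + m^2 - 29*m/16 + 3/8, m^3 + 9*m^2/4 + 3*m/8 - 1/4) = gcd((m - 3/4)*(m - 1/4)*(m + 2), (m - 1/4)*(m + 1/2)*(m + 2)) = m^2 + 7*m/4 - 1/2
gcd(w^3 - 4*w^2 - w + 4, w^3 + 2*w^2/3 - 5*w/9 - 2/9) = w + 1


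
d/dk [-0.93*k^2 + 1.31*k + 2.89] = 1.31 - 1.86*k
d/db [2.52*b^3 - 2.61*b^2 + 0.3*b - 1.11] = 7.56*b^2 - 5.22*b + 0.3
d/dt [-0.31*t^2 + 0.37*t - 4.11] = 0.37 - 0.62*t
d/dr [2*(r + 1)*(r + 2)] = 4*r + 6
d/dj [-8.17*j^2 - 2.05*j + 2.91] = -16.34*j - 2.05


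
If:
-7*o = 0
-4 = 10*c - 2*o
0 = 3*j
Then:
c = -2/5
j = 0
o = 0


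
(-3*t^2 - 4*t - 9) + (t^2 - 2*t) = -2*t^2 - 6*t - 9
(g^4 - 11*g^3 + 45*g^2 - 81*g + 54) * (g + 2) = g^5 - 9*g^4 + 23*g^3 + 9*g^2 - 108*g + 108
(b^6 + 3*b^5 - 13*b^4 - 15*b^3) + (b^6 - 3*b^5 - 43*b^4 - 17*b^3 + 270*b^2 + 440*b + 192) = 2*b^6 - 56*b^4 - 32*b^3 + 270*b^2 + 440*b + 192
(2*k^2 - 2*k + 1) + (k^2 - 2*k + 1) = 3*k^2 - 4*k + 2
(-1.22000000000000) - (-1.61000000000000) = 0.390000000000000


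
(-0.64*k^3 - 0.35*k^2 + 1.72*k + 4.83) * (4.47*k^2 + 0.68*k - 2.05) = -2.8608*k^5 - 1.9997*k^4 + 8.7624*k^3 + 23.4772*k^2 - 0.2416*k - 9.9015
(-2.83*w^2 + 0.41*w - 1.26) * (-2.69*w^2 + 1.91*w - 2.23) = 7.6127*w^4 - 6.5082*w^3 + 10.4834*w^2 - 3.3209*w + 2.8098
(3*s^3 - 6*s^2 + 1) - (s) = 3*s^3 - 6*s^2 - s + 1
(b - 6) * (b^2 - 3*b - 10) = b^3 - 9*b^2 + 8*b + 60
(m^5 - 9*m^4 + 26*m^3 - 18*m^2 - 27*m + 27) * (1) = m^5 - 9*m^4 + 26*m^3 - 18*m^2 - 27*m + 27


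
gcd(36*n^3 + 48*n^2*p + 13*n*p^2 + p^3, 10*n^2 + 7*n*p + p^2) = 1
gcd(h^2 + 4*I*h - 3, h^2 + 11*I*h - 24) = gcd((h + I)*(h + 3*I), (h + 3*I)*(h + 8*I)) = h + 3*I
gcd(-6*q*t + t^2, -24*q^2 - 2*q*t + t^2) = 6*q - t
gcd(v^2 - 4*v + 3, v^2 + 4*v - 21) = v - 3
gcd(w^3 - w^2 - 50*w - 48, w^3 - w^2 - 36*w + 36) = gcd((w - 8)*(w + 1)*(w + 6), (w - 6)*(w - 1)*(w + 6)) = w + 6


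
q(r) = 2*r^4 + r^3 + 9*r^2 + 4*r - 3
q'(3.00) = 301.00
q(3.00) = 279.00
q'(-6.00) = -1724.00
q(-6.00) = 2673.00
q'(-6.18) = -1880.90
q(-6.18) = 2997.30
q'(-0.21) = 0.28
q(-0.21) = -3.45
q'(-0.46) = -4.42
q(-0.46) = -2.94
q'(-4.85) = -925.41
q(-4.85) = 1181.83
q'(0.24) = 8.60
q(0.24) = -1.50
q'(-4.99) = -1005.13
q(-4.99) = 1316.92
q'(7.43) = 3584.73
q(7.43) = 7028.90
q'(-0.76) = -11.46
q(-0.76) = -0.61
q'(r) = 8*r^3 + 3*r^2 + 18*r + 4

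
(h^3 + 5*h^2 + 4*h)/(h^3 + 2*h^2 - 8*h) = (h + 1)/(h - 2)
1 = 1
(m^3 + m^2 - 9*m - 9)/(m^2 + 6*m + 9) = (m^2 - 2*m - 3)/(m + 3)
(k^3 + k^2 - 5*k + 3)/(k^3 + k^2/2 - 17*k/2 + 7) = 2*(k^2 + 2*k - 3)/(2*k^2 + 3*k - 14)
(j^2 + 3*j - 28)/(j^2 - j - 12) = (j + 7)/(j + 3)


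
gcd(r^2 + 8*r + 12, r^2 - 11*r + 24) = 1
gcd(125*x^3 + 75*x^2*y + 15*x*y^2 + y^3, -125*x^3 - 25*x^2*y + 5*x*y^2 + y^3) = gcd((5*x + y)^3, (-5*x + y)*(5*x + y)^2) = 25*x^2 + 10*x*y + y^2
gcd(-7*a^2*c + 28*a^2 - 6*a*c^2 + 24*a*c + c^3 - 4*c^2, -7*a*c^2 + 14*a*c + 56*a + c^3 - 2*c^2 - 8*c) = 7*a*c - 28*a - c^2 + 4*c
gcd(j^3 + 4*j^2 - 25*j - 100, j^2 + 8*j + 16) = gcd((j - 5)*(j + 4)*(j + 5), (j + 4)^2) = j + 4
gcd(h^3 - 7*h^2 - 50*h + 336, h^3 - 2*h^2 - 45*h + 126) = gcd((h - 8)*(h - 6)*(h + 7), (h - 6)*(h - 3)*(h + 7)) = h^2 + h - 42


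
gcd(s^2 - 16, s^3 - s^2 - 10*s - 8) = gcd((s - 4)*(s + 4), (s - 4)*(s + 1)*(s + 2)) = s - 4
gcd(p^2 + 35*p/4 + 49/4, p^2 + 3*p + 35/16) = p + 7/4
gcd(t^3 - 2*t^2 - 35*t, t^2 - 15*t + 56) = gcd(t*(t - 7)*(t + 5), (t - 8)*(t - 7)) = t - 7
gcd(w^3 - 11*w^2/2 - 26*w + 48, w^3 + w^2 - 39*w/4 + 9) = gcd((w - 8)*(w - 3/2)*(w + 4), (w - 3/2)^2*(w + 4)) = w^2 + 5*w/2 - 6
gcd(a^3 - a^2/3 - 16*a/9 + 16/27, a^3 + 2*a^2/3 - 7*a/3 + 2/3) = a - 1/3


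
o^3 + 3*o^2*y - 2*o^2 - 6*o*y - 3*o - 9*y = (o - 3)*(o + 1)*(o + 3*y)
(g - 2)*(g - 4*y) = g^2 - 4*g*y - 2*g + 8*y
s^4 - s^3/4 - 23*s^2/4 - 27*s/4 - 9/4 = (s - 3)*(s + 3/4)*(s + 1)^2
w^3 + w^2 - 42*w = w*(w - 6)*(w + 7)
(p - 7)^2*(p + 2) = p^3 - 12*p^2 + 21*p + 98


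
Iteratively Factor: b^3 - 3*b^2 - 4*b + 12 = (b + 2)*(b^2 - 5*b + 6) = (b - 3)*(b + 2)*(b - 2)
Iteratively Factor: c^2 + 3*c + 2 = (c + 1)*(c + 2)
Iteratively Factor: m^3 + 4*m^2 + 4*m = (m)*(m^2 + 4*m + 4) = m*(m + 2)*(m + 2)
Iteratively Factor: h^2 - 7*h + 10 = (h - 5)*(h - 2)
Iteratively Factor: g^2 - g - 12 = (g - 4)*(g + 3)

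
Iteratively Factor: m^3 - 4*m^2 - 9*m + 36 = (m - 3)*(m^2 - m - 12) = (m - 4)*(m - 3)*(m + 3)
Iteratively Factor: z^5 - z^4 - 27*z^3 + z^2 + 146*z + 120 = (z - 3)*(z^4 + 2*z^3 - 21*z^2 - 62*z - 40) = (z - 3)*(z + 1)*(z^3 + z^2 - 22*z - 40) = (z - 5)*(z - 3)*(z + 1)*(z^2 + 6*z + 8) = (z - 5)*(z - 3)*(z + 1)*(z + 4)*(z + 2)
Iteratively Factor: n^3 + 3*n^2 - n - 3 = (n + 1)*(n^2 + 2*n - 3) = (n - 1)*(n + 1)*(n + 3)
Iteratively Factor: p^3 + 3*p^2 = (p)*(p^2 + 3*p) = p^2*(p + 3)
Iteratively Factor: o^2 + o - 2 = (o - 1)*(o + 2)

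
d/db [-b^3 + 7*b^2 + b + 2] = -3*b^2 + 14*b + 1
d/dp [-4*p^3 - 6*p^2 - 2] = 12*p*(-p - 1)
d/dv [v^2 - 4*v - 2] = 2*v - 4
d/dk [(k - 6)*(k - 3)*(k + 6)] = 3*k^2 - 6*k - 36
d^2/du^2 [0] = 0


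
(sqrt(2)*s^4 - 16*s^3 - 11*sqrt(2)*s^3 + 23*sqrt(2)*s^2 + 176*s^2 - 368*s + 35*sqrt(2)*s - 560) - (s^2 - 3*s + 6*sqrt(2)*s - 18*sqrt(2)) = sqrt(2)*s^4 - 16*s^3 - 11*sqrt(2)*s^3 + 23*sqrt(2)*s^2 + 175*s^2 - 365*s + 29*sqrt(2)*s - 560 + 18*sqrt(2)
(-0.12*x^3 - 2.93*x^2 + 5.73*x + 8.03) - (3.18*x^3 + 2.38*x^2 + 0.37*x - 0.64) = -3.3*x^3 - 5.31*x^2 + 5.36*x + 8.67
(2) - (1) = 1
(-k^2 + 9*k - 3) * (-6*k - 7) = 6*k^3 - 47*k^2 - 45*k + 21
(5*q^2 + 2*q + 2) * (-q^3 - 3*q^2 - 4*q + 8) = -5*q^5 - 17*q^4 - 28*q^3 + 26*q^2 + 8*q + 16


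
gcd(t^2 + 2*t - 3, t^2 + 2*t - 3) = t^2 + 2*t - 3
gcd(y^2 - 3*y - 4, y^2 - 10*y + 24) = y - 4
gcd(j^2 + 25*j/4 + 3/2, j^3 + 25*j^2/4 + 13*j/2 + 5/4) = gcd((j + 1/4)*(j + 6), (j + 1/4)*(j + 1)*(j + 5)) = j + 1/4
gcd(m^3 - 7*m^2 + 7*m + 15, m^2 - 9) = m - 3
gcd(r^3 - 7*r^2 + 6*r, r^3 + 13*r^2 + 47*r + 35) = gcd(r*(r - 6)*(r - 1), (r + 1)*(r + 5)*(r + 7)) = 1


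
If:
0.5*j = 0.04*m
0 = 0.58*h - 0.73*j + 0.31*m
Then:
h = -0.433793103448276*m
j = 0.08*m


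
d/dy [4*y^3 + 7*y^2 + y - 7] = 12*y^2 + 14*y + 1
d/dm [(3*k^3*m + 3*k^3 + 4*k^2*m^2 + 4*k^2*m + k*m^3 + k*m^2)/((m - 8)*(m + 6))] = k*(-3*k^2*m^2 - 6*k^2*m - 138*k^2 - 12*k*m^2 - 384*k*m - 192*k + m^4 - 4*m^3 - 146*m^2 - 96*m)/(m^4 - 4*m^3 - 92*m^2 + 192*m + 2304)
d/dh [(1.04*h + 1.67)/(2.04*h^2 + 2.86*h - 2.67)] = (2.1216*h^2 + 2.9744*h - (1.04*h + 1.67)*(4.08*h + 2.86) - 2.7768)/(2.04*h^2 + 2.86*h - 2.67)^2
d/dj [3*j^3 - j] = 9*j^2 - 1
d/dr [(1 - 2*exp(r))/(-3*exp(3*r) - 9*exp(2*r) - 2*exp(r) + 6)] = (-12*exp(3*r) - 9*exp(2*r) + 18*exp(r) - 10)*exp(r)/(9*exp(6*r) + 54*exp(5*r) + 93*exp(4*r) - 104*exp(2*r) - 24*exp(r) + 36)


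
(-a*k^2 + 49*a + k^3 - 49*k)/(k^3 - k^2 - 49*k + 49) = (-a + k)/(k - 1)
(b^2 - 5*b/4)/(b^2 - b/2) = (4*b - 5)/(2*(2*b - 1))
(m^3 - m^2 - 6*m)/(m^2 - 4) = m*(m - 3)/(m - 2)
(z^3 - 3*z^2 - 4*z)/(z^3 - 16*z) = (z + 1)/(z + 4)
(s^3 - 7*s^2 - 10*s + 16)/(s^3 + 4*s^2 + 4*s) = (s^2 - 9*s + 8)/(s*(s + 2))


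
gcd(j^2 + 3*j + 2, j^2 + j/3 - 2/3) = j + 1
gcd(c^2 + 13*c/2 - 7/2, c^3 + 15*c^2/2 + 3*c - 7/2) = c^2 + 13*c/2 - 7/2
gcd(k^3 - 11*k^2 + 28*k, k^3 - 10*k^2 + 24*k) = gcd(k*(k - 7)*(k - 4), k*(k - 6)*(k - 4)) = k^2 - 4*k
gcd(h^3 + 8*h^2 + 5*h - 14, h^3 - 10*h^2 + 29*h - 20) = h - 1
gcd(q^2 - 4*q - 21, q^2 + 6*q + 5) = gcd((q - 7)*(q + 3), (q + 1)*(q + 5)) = 1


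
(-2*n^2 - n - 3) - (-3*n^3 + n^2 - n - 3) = 3*n^3 - 3*n^2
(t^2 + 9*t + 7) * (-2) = -2*t^2 - 18*t - 14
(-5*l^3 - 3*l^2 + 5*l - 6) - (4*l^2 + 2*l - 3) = -5*l^3 - 7*l^2 + 3*l - 3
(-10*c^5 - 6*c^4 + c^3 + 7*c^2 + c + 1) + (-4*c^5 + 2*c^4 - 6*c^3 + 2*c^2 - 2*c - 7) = -14*c^5 - 4*c^4 - 5*c^3 + 9*c^2 - c - 6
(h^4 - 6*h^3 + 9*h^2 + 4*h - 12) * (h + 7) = h^5 + h^4 - 33*h^3 + 67*h^2 + 16*h - 84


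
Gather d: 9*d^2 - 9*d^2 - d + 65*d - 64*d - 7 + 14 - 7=0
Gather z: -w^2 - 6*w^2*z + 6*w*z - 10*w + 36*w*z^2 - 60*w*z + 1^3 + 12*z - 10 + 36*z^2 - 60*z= -w^2 - 10*w + z^2*(36*w + 36) + z*(-6*w^2 - 54*w - 48) - 9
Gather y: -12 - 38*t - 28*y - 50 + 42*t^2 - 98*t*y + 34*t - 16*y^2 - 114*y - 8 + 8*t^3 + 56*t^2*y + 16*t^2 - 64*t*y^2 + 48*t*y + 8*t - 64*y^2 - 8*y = 8*t^3 + 58*t^2 + 4*t + y^2*(-64*t - 80) + y*(56*t^2 - 50*t - 150) - 70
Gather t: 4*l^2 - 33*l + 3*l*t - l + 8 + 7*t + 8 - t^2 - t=4*l^2 - 34*l - t^2 + t*(3*l + 6) + 16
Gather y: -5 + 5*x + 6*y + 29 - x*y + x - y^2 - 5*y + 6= 6*x - y^2 + y*(1 - x) + 30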